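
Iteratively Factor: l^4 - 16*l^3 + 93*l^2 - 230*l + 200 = (l - 5)*(l^3 - 11*l^2 + 38*l - 40) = (l - 5)^2*(l^2 - 6*l + 8) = (l - 5)^2*(l - 2)*(l - 4)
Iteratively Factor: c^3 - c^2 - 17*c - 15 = (c + 1)*(c^2 - 2*c - 15) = (c - 5)*(c + 1)*(c + 3)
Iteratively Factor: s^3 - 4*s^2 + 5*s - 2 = (s - 1)*(s^2 - 3*s + 2) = (s - 1)^2*(s - 2)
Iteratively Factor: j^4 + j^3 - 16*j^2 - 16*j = (j + 4)*(j^3 - 3*j^2 - 4*j) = j*(j + 4)*(j^2 - 3*j - 4) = j*(j - 4)*(j + 4)*(j + 1)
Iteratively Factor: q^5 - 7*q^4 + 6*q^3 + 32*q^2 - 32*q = (q)*(q^4 - 7*q^3 + 6*q^2 + 32*q - 32) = q*(q - 1)*(q^3 - 6*q^2 + 32) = q*(q - 4)*(q - 1)*(q^2 - 2*q - 8) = q*(q - 4)^2*(q - 1)*(q + 2)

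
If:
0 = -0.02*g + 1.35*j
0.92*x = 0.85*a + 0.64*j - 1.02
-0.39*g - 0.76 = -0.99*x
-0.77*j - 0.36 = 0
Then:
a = -11.07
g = -31.56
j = -0.47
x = -11.66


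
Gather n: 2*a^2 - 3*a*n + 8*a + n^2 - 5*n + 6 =2*a^2 + 8*a + n^2 + n*(-3*a - 5) + 6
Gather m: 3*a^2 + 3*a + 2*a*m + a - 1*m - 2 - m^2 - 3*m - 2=3*a^2 + 4*a - m^2 + m*(2*a - 4) - 4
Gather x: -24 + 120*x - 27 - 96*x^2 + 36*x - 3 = -96*x^2 + 156*x - 54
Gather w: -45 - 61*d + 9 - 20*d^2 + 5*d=-20*d^2 - 56*d - 36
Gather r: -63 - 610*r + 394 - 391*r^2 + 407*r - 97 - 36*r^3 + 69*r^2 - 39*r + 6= -36*r^3 - 322*r^2 - 242*r + 240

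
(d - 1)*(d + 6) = d^2 + 5*d - 6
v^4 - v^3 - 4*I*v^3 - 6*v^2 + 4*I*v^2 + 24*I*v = v*(v - 3)*(v + 2)*(v - 4*I)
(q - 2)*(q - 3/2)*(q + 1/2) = q^3 - 3*q^2 + 5*q/4 + 3/2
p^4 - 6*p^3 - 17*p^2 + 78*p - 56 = (p - 7)*(p - 2)*(p - 1)*(p + 4)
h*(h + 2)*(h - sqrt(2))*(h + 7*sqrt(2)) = h^4 + 2*h^3 + 6*sqrt(2)*h^3 - 14*h^2 + 12*sqrt(2)*h^2 - 28*h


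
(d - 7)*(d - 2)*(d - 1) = d^3 - 10*d^2 + 23*d - 14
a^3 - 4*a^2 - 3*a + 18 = (a - 3)^2*(a + 2)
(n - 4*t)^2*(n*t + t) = n^3*t - 8*n^2*t^2 + n^2*t + 16*n*t^3 - 8*n*t^2 + 16*t^3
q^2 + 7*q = q*(q + 7)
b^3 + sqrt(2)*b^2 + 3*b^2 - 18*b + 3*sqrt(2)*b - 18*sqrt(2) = (b - 3)*(b + 6)*(b + sqrt(2))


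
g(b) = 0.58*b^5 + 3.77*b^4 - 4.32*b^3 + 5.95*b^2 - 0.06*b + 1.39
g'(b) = 2.9*b^4 + 15.08*b^3 - 12.96*b^2 + 11.9*b - 0.06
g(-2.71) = 249.79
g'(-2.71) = -271.20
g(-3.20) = 404.77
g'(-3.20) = -360.90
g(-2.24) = 142.14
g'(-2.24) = -188.22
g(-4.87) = 1173.54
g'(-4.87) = -475.92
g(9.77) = 82519.30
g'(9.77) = 39365.00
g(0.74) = 4.11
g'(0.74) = 8.63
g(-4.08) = 783.02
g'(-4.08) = -484.94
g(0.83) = 4.99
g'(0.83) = 10.89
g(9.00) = 56316.91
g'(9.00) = 29077.50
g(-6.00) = 1524.91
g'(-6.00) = -36.90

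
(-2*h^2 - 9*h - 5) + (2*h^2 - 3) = -9*h - 8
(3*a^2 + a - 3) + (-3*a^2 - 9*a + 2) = -8*a - 1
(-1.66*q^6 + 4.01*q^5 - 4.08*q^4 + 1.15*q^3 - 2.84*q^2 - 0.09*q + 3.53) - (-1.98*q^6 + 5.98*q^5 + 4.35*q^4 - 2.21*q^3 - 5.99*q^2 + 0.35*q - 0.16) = 0.32*q^6 - 1.97*q^5 - 8.43*q^4 + 3.36*q^3 + 3.15*q^2 - 0.44*q + 3.69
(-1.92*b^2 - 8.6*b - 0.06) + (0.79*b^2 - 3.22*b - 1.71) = -1.13*b^2 - 11.82*b - 1.77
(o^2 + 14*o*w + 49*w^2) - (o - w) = o^2 + 14*o*w - o + 49*w^2 + w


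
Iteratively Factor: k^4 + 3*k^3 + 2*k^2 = (k + 2)*(k^3 + k^2) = (k + 1)*(k + 2)*(k^2) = k*(k + 1)*(k + 2)*(k)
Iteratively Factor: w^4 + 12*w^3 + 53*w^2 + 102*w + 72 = (w + 3)*(w^3 + 9*w^2 + 26*w + 24) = (w + 3)^2*(w^2 + 6*w + 8) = (w + 2)*(w + 3)^2*(w + 4)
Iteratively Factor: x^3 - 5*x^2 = (x - 5)*(x^2) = x*(x - 5)*(x)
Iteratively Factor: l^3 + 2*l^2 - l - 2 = (l - 1)*(l^2 + 3*l + 2) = (l - 1)*(l + 1)*(l + 2)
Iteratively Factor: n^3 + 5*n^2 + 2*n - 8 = (n + 2)*(n^2 + 3*n - 4) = (n - 1)*(n + 2)*(n + 4)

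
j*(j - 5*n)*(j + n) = j^3 - 4*j^2*n - 5*j*n^2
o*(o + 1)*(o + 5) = o^3 + 6*o^2 + 5*o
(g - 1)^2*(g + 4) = g^3 + 2*g^2 - 7*g + 4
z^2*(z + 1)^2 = z^4 + 2*z^3 + z^2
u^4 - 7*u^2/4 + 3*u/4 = u*(u - 1)*(u - 1/2)*(u + 3/2)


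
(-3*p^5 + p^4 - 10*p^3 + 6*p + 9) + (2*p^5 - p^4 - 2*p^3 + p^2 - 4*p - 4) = -p^5 - 12*p^3 + p^2 + 2*p + 5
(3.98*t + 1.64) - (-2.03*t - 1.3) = 6.01*t + 2.94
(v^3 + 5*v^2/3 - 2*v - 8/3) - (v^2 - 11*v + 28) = v^3 + 2*v^2/3 + 9*v - 92/3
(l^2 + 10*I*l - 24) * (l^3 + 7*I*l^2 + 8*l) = l^5 + 17*I*l^4 - 86*l^3 - 88*I*l^2 - 192*l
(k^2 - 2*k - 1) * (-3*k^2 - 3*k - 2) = -3*k^4 + 3*k^3 + 7*k^2 + 7*k + 2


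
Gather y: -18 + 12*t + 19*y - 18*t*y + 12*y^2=12*t + 12*y^2 + y*(19 - 18*t) - 18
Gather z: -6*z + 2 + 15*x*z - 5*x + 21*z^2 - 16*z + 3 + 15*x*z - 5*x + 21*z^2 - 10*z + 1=-10*x + 42*z^2 + z*(30*x - 32) + 6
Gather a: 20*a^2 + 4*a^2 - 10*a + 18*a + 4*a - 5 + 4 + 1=24*a^2 + 12*a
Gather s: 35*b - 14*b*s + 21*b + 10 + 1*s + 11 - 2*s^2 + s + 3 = 56*b - 2*s^2 + s*(2 - 14*b) + 24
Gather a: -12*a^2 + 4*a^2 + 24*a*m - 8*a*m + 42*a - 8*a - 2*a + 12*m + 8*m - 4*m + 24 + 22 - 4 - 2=-8*a^2 + a*(16*m + 32) + 16*m + 40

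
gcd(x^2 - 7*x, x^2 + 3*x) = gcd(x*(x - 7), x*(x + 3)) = x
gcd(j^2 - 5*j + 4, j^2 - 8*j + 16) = j - 4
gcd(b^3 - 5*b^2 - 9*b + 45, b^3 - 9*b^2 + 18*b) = b - 3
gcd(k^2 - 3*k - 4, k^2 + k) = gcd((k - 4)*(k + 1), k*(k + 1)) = k + 1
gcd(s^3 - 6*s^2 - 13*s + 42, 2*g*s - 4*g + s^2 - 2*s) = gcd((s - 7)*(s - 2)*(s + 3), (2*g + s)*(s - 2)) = s - 2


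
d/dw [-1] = 0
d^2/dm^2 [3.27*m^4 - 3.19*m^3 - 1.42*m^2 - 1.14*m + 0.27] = 39.24*m^2 - 19.14*m - 2.84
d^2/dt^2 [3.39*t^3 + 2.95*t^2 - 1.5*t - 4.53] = 20.34*t + 5.9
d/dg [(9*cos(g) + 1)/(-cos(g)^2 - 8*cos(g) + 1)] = (9*sin(g)^2 - 2*cos(g) - 26)*sin(g)/(-sin(g)^2 + 8*cos(g))^2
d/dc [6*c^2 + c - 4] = 12*c + 1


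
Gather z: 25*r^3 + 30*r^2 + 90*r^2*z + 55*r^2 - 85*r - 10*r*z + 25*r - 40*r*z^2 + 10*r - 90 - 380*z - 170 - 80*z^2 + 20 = 25*r^3 + 85*r^2 - 50*r + z^2*(-40*r - 80) + z*(90*r^2 - 10*r - 380) - 240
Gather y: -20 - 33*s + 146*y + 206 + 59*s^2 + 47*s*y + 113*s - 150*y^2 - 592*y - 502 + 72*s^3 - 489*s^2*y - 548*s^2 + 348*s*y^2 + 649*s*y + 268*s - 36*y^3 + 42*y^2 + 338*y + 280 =72*s^3 - 489*s^2 + 348*s - 36*y^3 + y^2*(348*s - 108) + y*(-489*s^2 + 696*s - 108) - 36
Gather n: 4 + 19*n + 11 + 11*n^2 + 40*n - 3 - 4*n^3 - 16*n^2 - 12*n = -4*n^3 - 5*n^2 + 47*n + 12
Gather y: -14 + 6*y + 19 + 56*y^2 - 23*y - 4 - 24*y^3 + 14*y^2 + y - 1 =-24*y^3 + 70*y^2 - 16*y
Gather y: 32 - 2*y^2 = 32 - 2*y^2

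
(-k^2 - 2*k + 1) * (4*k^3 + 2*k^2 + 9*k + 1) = -4*k^5 - 10*k^4 - 9*k^3 - 17*k^2 + 7*k + 1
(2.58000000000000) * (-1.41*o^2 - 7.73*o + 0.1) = -3.6378*o^2 - 19.9434*o + 0.258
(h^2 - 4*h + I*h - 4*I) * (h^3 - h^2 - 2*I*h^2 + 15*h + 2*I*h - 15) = h^5 - 5*h^4 - I*h^4 + 21*h^3 + 5*I*h^3 - 85*h^2 + 11*I*h^2 + 68*h - 75*I*h + 60*I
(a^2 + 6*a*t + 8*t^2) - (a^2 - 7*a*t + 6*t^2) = 13*a*t + 2*t^2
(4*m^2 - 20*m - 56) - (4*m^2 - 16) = -20*m - 40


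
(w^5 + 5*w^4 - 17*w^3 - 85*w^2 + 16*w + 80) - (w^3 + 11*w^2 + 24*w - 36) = w^5 + 5*w^4 - 18*w^3 - 96*w^2 - 8*w + 116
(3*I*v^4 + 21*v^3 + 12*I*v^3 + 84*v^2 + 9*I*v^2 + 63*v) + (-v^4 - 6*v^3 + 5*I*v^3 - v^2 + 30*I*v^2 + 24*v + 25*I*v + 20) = -v^4 + 3*I*v^4 + 15*v^3 + 17*I*v^3 + 83*v^2 + 39*I*v^2 + 87*v + 25*I*v + 20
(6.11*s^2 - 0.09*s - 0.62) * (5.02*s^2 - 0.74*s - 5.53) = 30.6722*s^4 - 4.9732*s^3 - 36.8341*s^2 + 0.9565*s + 3.4286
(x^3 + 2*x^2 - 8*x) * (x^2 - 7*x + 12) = x^5 - 5*x^4 - 10*x^3 + 80*x^2 - 96*x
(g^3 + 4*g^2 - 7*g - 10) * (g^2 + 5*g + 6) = g^5 + 9*g^4 + 19*g^3 - 21*g^2 - 92*g - 60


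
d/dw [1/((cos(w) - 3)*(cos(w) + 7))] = 2*(cos(w) + 2)*sin(w)/((cos(w) - 3)^2*(cos(w) + 7)^2)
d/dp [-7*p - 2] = -7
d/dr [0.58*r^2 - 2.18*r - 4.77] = 1.16*r - 2.18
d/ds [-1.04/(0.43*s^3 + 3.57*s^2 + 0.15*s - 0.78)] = (1.3416*s^2 + 7.4256*s + 0.156)/(0.43*s^3 + 3.57*s^2 + 0.15*s - 0.78)^2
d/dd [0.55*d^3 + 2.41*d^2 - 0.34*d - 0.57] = 1.65*d^2 + 4.82*d - 0.34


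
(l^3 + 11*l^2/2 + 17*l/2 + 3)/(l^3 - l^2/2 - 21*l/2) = (2*l^2 + 5*l + 2)/(l*(2*l - 7))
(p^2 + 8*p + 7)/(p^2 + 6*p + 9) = (p^2 + 8*p + 7)/(p^2 + 6*p + 9)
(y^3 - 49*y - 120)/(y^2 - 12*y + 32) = (y^2 + 8*y + 15)/(y - 4)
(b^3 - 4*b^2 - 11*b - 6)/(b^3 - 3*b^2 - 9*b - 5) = (b - 6)/(b - 5)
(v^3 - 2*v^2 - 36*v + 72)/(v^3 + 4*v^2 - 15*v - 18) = (v^2 - 8*v + 12)/(v^2 - 2*v - 3)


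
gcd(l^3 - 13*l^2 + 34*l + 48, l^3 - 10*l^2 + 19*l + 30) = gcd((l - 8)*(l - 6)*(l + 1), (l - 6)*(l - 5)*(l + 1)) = l^2 - 5*l - 6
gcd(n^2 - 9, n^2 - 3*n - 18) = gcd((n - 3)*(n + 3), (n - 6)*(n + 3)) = n + 3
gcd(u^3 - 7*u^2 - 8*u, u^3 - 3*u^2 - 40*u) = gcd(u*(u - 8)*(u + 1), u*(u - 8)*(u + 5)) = u^2 - 8*u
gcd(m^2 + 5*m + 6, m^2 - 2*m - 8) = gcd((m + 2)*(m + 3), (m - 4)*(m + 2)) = m + 2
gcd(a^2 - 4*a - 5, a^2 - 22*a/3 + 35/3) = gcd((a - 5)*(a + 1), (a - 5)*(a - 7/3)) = a - 5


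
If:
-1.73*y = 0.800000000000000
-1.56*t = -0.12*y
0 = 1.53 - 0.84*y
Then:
No Solution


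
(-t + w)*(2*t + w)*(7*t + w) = -14*t^3 + 5*t^2*w + 8*t*w^2 + w^3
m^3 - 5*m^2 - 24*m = m*(m - 8)*(m + 3)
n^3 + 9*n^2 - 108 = (n - 3)*(n + 6)^2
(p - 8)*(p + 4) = p^2 - 4*p - 32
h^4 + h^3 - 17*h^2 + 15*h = h*(h - 3)*(h - 1)*(h + 5)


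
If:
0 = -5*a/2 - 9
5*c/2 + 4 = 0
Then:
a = -18/5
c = -8/5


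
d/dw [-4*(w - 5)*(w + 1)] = 16 - 8*w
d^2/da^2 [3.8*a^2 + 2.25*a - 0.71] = 7.60000000000000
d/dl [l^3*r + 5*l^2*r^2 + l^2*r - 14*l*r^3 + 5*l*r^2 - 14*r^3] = r*(3*l^2 + 10*l*r + 2*l - 14*r^2 + 5*r)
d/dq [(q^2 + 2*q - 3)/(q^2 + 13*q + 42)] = (11*q^2 + 90*q + 123)/(q^4 + 26*q^3 + 253*q^2 + 1092*q + 1764)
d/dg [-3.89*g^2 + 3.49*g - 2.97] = 3.49 - 7.78*g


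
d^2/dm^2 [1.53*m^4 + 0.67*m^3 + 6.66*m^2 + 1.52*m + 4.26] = 18.36*m^2 + 4.02*m + 13.32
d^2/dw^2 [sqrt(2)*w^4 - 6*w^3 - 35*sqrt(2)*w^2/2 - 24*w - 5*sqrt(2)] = 12*sqrt(2)*w^2 - 36*w - 35*sqrt(2)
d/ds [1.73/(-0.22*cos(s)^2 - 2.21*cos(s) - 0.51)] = -(0.7612*cos(s) + 3.8233)*sin(s)/(0.22*cos(s)^2 + 2.21*cos(s) + 0.51)^2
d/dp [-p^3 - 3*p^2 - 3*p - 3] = -3*p^2 - 6*p - 3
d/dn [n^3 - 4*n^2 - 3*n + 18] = 3*n^2 - 8*n - 3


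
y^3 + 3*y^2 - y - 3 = (y - 1)*(y + 1)*(y + 3)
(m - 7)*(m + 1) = m^2 - 6*m - 7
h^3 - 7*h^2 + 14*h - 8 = (h - 4)*(h - 2)*(h - 1)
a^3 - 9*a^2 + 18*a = a*(a - 6)*(a - 3)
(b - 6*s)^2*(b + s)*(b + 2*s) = b^4 - 9*b^3*s + 2*b^2*s^2 + 84*b*s^3 + 72*s^4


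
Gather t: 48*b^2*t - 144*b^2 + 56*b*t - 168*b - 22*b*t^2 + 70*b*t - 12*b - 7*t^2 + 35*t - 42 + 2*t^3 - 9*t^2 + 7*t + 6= -144*b^2 - 180*b + 2*t^3 + t^2*(-22*b - 16) + t*(48*b^2 + 126*b + 42) - 36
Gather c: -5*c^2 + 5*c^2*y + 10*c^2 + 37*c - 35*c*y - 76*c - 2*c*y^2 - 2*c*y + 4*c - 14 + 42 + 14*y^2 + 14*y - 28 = c^2*(5*y + 5) + c*(-2*y^2 - 37*y - 35) + 14*y^2 + 14*y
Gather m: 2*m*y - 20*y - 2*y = 2*m*y - 22*y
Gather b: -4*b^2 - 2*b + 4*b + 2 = -4*b^2 + 2*b + 2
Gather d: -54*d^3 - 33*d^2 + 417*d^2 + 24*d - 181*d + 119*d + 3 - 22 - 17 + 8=-54*d^3 + 384*d^2 - 38*d - 28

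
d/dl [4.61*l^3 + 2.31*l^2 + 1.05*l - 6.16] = 13.83*l^2 + 4.62*l + 1.05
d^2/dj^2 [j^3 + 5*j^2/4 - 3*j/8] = 6*j + 5/2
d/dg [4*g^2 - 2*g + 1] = 8*g - 2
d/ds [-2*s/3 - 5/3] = -2/3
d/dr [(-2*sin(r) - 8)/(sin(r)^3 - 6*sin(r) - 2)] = 4*(sin(r)^3 + 6*sin(r)^2 - 11)*cos(r)/(sin(r)^3 - 6*sin(r) - 2)^2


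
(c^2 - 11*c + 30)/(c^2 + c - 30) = (c - 6)/(c + 6)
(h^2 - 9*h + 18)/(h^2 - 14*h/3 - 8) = 3*(h - 3)/(3*h + 4)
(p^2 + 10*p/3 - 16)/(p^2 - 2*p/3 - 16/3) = (p + 6)/(p + 2)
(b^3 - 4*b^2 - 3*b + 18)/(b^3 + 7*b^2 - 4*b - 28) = (b^2 - 6*b + 9)/(b^2 + 5*b - 14)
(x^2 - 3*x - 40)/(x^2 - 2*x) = (x^2 - 3*x - 40)/(x*(x - 2))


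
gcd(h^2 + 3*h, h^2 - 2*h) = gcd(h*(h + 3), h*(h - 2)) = h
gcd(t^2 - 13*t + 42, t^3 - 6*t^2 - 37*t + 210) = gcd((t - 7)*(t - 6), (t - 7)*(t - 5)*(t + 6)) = t - 7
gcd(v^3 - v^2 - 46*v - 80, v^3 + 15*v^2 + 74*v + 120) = v + 5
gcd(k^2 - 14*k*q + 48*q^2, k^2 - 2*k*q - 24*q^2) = -k + 6*q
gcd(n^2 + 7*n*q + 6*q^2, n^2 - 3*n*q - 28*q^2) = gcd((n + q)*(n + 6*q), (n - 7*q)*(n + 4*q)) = 1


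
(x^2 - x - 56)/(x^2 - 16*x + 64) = (x + 7)/(x - 8)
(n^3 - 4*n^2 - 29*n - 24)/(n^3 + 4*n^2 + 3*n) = (n - 8)/n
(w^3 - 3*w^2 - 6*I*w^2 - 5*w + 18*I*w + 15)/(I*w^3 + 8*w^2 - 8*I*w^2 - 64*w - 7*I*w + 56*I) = (-I*w^2 + w*(-5 + 3*I) + 15)/(w^2 - w*(8 + 7*I) + 56*I)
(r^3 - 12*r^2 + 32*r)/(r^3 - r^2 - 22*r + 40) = r*(r - 8)/(r^2 + 3*r - 10)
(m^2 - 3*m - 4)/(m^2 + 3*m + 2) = (m - 4)/(m + 2)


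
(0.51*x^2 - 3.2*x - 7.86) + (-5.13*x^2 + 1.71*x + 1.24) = -4.62*x^2 - 1.49*x - 6.62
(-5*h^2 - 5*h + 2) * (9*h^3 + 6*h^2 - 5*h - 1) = -45*h^5 - 75*h^4 + 13*h^3 + 42*h^2 - 5*h - 2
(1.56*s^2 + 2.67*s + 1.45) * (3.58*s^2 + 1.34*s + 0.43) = 5.5848*s^4 + 11.649*s^3 + 9.4396*s^2 + 3.0911*s + 0.6235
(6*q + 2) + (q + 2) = 7*q + 4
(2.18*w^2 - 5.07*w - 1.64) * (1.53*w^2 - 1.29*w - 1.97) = 3.3354*w^4 - 10.5693*w^3 - 0.2635*w^2 + 12.1035*w + 3.2308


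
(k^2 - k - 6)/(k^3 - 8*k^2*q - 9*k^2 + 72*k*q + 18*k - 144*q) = (-k - 2)/(-k^2 + 8*k*q + 6*k - 48*q)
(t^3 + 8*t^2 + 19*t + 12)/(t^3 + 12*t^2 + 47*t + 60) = (t + 1)/(t + 5)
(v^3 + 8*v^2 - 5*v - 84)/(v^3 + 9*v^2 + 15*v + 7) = (v^2 + v - 12)/(v^2 + 2*v + 1)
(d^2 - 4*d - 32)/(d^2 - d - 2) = (-d^2 + 4*d + 32)/(-d^2 + d + 2)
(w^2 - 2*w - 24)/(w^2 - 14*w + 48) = (w + 4)/(w - 8)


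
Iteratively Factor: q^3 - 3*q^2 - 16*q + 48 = (q + 4)*(q^2 - 7*q + 12) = (q - 3)*(q + 4)*(q - 4)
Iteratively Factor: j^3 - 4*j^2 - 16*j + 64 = (j - 4)*(j^2 - 16) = (j - 4)*(j + 4)*(j - 4)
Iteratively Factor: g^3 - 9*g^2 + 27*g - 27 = (g - 3)*(g^2 - 6*g + 9) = (g - 3)^2*(g - 3)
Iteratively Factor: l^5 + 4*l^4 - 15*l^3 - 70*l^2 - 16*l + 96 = (l + 4)*(l^4 - 15*l^2 - 10*l + 24) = (l - 1)*(l + 4)*(l^3 + l^2 - 14*l - 24) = (l - 1)*(l + 3)*(l + 4)*(l^2 - 2*l - 8) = (l - 4)*(l - 1)*(l + 3)*(l + 4)*(l + 2)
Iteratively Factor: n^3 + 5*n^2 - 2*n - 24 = (n + 4)*(n^2 + n - 6) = (n - 2)*(n + 4)*(n + 3)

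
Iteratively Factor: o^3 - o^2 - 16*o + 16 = (o - 4)*(o^2 + 3*o - 4) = (o - 4)*(o + 4)*(o - 1)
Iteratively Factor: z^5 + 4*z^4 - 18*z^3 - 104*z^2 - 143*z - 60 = (z + 3)*(z^4 + z^3 - 21*z^2 - 41*z - 20) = (z + 3)*(z + 4)*(z^3 - 3*z^2 - 9*z - 5) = (z + 1)*(z + 3)*(z + 4)*(z^2 - 4*z - 5) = (z - 5)*(z + 1)*(z + 3)*(z + 4)*(z + 1)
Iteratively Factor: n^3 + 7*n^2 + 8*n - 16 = (n - 1)*(n^2 + 8*n + 16) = (n - 1)*(n + 4)*(n + 4)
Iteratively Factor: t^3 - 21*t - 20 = (t + 4)*(t^2 - 4*t - 5) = (t - 5)*(t + 4)*(t + 1)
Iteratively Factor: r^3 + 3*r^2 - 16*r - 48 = (r + 4)*(r^2 - r - 12) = (r - 4)*(r + 4)*(r + 3)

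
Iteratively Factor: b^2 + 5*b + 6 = (b + 2)*(b + 3)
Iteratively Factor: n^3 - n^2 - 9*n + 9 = (n - 3)*(n^2 + 2*n - 3) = (n - 3)*(n - 1)*(n + 3)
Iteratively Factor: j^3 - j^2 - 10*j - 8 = (j - 4)*(j^2 + 3*j + 2) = (j - 4)*(j + 2)*(j + 1)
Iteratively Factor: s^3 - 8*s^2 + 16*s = (s - 4)*(s^2 - 4*s) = (s - 4)^2*(s)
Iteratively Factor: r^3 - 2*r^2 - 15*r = (r + 3)*(r^2 - 5*r) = (r - 5)*(r + 3)*(r)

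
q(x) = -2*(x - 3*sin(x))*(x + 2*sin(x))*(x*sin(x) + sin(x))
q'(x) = -2*(1 - 3*cos(x))*(x + 2*sin(x))*(x*sin(x) + sin(x)) - 2*(x - 3*sin(x))*(x + 2*sin(x))*(x*cos(x) + sin(x) + cos(x)) - 2*(x - 3*sin(x))*(x*sin(x) + sin(x))*(2*cos(x) + 1)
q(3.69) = 68.02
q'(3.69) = 153.77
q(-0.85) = -0.74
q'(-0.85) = -3.05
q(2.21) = 3.89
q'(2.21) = -56.71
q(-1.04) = 0.30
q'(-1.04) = -7.87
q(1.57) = 26.24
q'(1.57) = -0.71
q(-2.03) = 4.65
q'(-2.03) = 14.09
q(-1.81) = 6.52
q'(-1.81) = 2.73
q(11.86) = 2434.52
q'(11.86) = -2308.84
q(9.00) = -628.66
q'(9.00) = 1077.31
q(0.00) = 0.00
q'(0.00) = 0.00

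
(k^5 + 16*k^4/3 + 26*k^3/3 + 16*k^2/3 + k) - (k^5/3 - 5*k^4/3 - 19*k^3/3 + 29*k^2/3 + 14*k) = 2*k^5/3 + 7*k^4 + 15*k^3 - 13*k^2/3 - 13*k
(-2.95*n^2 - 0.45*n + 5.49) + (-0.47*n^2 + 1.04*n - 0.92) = -3.42*n^2 + 0.59*n + 4.57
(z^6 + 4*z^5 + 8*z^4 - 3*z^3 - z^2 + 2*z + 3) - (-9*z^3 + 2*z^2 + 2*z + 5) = z^6 + 4*z^5 + 8*z^4 + 6*z^3 - 3*z^2 - 2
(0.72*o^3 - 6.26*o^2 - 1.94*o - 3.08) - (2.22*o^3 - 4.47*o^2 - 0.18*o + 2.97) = -1.5*o^3 - 1.79*o^2 - 1.76*o - 6.05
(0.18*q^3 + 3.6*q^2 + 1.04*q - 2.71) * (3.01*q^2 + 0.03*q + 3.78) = 0.5418*q^5 + 10.8414*q^4 + 3.9188*q^3 + 5.4821*q^2 + 3.8499*q - 10.2438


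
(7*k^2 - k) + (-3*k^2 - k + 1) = 4*k^2 - 2*k + 1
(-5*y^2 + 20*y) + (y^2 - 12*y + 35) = -4*y^2 + 8*y + 35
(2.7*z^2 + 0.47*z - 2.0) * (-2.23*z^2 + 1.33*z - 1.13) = -6.021*z^4 + 2.5429*z^3 + 2.0341*z^2 - 3.1911*z + 2.26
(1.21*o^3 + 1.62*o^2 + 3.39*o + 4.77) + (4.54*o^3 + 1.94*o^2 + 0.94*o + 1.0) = 5.75*o^3 + 3.56*o^2 + 4.33*o + 5.77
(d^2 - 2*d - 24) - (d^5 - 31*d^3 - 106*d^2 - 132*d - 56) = -d^5 + 31*d^3 + 107*d^2 + 130*d + 32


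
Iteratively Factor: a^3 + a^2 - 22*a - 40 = (a + 4)*(a^2 - 3*a - 10) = (a + 2)*(a + 4)*(a - 5)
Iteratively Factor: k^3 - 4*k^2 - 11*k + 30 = (k + 3)*(k^2 - 7*k + 10) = (k - 2)*(k + 3)*(k - 5)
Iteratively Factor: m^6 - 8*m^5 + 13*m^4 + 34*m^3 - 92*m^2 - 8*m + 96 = (m - 2)*(m^5 - 6*m^4 + m^3 + 36*m^2 - 20*m - 48) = (m - 3)*(m - 2)*(m^4 - 3*m^3 - 8*m^2 + 12*m + 16) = (m - 3)*(m - 2)*(m + 2)*(m^3 - 5*m^2 + 2*m + 8) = (m - 4)*(m - 3)*(m - 2)*(m + 2)*(m^2 - m - 2) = (m - 4)*(m - 3)*(m - 2)^2*(m + 2)*(m + 1)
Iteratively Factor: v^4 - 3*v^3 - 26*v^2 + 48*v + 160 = (v - 5)*(v^3 + 2*v^2 - 16*v - 32) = (v - 5)*(v + 2)*(v^2 - 16) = (v - 5)*(v + 2)*(v + 4)*(v - 4)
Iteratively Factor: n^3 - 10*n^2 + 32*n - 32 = (n - 4)*(n^2 - 6*n + 8) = (n - 4)*(n - 2)*(n - 4)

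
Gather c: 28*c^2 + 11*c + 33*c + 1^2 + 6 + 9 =28*c^2 + 44*c + 16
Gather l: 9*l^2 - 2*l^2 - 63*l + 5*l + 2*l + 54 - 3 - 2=7*l^2 - 56*l + 49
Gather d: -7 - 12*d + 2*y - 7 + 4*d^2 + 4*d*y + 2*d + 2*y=4*d^2 + d*(4*y - 10) + 4*y - 14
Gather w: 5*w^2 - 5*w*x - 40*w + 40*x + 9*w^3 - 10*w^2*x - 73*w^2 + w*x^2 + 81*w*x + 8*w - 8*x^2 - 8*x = 9*w^3 + w^2*(-10*x - 68) + w*(x^2 + 76*x - 32) - 8*x^2 + 32*x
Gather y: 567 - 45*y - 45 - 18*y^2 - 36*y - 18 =-18*y^2 - 81*y + 504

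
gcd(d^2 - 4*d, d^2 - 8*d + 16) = d - 4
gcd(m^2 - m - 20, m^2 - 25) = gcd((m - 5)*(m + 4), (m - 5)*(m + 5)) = m - 5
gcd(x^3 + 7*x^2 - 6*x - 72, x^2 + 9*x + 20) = x + 4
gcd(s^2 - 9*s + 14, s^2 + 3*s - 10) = s - 2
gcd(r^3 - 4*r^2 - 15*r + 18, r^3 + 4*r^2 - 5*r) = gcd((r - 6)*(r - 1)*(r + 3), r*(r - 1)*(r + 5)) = r - 1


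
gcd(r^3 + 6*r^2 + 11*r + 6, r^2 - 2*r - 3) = r + 1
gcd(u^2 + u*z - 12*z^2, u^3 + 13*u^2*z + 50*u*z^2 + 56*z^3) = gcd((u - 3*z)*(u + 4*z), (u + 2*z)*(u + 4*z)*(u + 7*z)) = u + 4*z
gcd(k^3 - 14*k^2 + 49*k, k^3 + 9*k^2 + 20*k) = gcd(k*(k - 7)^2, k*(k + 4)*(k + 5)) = k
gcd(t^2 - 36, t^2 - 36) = t^2 - 36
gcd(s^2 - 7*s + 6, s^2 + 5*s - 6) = s - 1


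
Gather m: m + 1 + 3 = m + 4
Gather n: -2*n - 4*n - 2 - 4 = -6*n - 6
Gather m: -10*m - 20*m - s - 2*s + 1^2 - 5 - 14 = -30*m - 3*s - 18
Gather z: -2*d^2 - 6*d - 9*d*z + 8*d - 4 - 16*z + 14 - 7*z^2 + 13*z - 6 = -2*d^2 + 2*d - 7*z^2 + z*(-9*d - 3) + 4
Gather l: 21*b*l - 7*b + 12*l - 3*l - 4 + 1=-7*b + l*(21*b + 9) - 3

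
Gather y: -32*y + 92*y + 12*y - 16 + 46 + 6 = 72*y + 36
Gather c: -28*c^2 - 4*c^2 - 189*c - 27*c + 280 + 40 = -32*c^2 - 216*c + 320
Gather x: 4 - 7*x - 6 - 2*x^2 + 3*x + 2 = -2*x^2 - 4*x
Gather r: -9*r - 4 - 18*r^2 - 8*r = -18*r^2 - 17*r - 4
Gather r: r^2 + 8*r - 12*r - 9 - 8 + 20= r^2 - 4*r + 3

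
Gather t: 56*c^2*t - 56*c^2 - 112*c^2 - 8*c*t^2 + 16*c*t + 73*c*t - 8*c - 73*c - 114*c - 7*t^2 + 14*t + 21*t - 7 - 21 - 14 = -168*c^2 - 195*c + t^2*(-8*c - 7) + t*(56*c^2 + 89*c + 35) - 42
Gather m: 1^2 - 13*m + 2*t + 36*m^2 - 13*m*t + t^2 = 36*m^2 + m*(-13*t - 13) + t^2 + 2*t + 1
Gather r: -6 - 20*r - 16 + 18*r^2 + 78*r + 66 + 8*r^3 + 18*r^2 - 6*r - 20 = 8*r^3 + 36*r^2 + 52*r + 24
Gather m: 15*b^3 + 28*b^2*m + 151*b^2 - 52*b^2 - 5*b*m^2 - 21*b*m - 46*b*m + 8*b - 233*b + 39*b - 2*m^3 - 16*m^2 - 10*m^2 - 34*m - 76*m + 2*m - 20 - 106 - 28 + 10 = 15*b^3 + 99*b^2 - 186*b - 2*m^3 + m^2*(-5*b - 26) + m*(28*b^2 - 67*b - 108) - 144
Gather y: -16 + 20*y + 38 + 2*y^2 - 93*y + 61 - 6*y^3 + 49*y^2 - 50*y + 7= -6*y^3 + 51*y^2 - 123*y + 90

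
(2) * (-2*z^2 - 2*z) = -4*z^2 - 4*z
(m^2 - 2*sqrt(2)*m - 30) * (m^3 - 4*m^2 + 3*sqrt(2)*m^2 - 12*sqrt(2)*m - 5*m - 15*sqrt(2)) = m^5 - 4*m^4 + sqrt(2)*m^4 - 47*m^3 - 4*sqrt(2)*m^3 - 95*sqrt(2)*m^2 + 168*m^2 + 210*m + 360*sqrt(2)*m + 450*sqrt(2)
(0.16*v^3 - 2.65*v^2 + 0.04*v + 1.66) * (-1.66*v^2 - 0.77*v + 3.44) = -0.2656*v^5 + 4.2758*v^4 + 2.5245*v^3 - 11.9024*v^2 - 1.1406*v + 5.7104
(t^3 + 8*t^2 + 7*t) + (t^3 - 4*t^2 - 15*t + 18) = 2*t^3 + 4*t^2 - 8*t + 18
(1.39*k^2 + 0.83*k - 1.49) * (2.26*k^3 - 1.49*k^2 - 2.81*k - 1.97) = 3.1414*k^5 - 0.1953*k^4 - 8.51*k^3 - 2.8505*k^2 + 2.5518*k + 2.9353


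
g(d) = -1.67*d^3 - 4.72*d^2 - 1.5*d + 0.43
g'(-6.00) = -125.22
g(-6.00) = 200.23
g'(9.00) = -492.27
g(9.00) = -1612.82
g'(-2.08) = -3.54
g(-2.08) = -1.84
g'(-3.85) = -39.42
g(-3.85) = 31.54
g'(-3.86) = -39.71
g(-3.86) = 31.94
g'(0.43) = -6.49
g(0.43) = -1.22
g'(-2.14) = -4.24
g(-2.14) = -1.61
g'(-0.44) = 1.68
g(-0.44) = 0.32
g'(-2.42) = -8.00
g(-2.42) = 0.09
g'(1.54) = -27.92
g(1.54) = -19.17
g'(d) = -5.01*d^2 - 9.44*d - 1.5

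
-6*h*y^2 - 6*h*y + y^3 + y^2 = y*(-6*h + y)*(y + 1)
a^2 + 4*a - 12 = (a - 2)*(a + 6)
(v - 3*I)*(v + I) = v^2 - 2*I*v + 3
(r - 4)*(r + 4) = r^2 - 16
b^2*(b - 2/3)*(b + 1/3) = b^4 - b^3/3 - 2*b^2/9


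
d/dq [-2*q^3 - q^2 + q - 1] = -6*q^2 - 2*q + 1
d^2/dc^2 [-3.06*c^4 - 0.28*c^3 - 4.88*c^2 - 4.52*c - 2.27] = -36.72*c^2 - 1.68*c - 9.76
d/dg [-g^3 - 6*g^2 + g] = -3*g^2 - 12*g + 1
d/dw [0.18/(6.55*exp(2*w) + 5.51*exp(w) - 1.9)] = (-2.358*exp(w) - 0.9918)*exp(w)/(6.55*exp(2*w) + 5.51*exp(w) - 1.9)^2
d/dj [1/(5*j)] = -1/(5*j^2)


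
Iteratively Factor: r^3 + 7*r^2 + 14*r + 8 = (r + 4)*(r^2 + 3*r + 2) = (r + 1)*(r + 4)*(r + 2)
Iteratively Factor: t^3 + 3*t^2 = (t)*(t^2 + 3*t) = t*(t + 3)*(t)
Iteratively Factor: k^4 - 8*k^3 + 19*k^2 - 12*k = (k - 1)*(k^3 - 7*k^2 + 12*k) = (k - 4)*(k - 1)*(k^2 - 3*k) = (k - 4)*(k - 3)*(k - 1)*(k)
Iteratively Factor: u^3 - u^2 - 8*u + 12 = (u - 2)*(u^2 + u - 6) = (u - 2)*(u + 3)*(u - 2)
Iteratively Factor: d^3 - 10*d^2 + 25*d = (d - 5)*(d^2 - 5*d) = d*(d - 5)*(d - 5)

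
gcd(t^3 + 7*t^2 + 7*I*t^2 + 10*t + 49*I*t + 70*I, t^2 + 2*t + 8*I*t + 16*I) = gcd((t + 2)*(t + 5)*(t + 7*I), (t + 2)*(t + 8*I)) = t + 2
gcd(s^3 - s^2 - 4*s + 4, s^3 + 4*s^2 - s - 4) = s - 1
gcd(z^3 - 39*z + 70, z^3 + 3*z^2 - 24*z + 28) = z^2 + 5*z - 14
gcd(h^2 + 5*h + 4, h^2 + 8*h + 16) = h + 4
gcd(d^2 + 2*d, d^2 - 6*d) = d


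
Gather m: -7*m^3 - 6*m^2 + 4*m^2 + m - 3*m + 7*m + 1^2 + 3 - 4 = -7*m^3 - 2*m^2 + 5*m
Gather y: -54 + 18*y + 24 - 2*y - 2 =16*y - 32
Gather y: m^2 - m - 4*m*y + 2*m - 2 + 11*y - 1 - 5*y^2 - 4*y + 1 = m^2 + m - 5*y^2 + y*(7 - 4*m) - 2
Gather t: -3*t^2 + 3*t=-3*t^2 + 3*t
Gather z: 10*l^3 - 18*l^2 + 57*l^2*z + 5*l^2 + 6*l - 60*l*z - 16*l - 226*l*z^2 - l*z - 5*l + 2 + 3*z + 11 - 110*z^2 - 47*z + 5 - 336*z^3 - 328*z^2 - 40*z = 10*l^3 - 13*l^2 - 15*l - 336*z^3 + z^2*(-226*l - 438) + z*(57*l^2 - 61*l - 84) + 18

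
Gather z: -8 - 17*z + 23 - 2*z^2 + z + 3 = -2*z^2 - 16*z + 18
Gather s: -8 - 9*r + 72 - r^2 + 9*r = 64 - r^2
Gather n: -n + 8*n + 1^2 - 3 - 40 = 7*n - 42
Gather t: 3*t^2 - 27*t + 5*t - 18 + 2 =3*t^2 - 22*t - 16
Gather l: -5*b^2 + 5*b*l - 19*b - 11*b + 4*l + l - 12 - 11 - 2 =-5*b^2 - 30*b + l*(5*b + 5) - 25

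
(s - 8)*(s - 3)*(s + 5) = s^3 - 6*s^2 - 31*s + 120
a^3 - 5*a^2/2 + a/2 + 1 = (a - 2)*(a - 1)*(a + 1/2)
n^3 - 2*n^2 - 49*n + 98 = (n - 7)*(n - 2)*(n + 7)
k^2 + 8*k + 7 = (k + 1)*(k + 7)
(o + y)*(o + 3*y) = o^2 + 4*o*y + 3*y^2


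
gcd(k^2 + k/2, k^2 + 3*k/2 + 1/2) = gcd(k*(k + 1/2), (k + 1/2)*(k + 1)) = k + 1/2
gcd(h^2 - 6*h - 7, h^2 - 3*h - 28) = h - 7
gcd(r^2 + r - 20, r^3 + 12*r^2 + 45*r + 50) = r + 5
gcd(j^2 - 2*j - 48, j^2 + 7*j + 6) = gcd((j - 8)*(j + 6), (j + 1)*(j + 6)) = j + 6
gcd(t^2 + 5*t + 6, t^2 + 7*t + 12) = t + 3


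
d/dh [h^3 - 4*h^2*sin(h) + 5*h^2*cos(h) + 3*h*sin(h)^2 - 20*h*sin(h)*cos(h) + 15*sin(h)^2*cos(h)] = -5*h^2*sin(h) - 4*h^2*cos(h) + 3*h^2 - 8*h*sin(h) + 3*h*sin(2*h) + 10*h*cos(h) - 20*h*cos(2*h) - 15*sin(h)/4 - 10*sin(2*h) + 45*sin(3*h)/4 - 3*cos(2*h)/2 + 3/2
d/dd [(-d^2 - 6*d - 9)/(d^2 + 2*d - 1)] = 4*(d^2 + 5*d + 6)/(d^4 + 4*d^3 + 2*d^2 - 4*d + 1)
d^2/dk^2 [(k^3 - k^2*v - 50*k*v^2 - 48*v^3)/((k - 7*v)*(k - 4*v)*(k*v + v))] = 2*(10*k^6*v - k^6 - 234*k^5*v^2 + 33*k^5*v + 1446*k^4*v^3 - 351*k^4*v^2 + 50*k^3*v^4 + 203*k^3*v^3 + 32*k^3*v^2 - 21456*k^2*v^5 + 14580*k^2*v^4 - 984*k^2*v^3 + 44352*k*v^6 - 63624*k*v^5 + 8136*k*v^4 - 37632*v^7 + 53984*v^6 - 20648*v^5)/(v*(k^9 - 33*k^8*v + 3*k^8 + 447*k^7*v^2 - 99*k^7*v + 3*k^7 - 3179*k^6*v^3 + 1341*k^6*v^2 - 99*k^6*v + k^6 + 12516*k^5*v^4 - 9537*k^5*v^3 + 1341*k^5*v^2 - 33*k^5*v - 25872*k^4*v^5 + 37548*k^4*v^4 - 9537*k^4*v^3 + 447*k^4*v^2 + 21952*k^3*v^6 - 77616*k^3*v^5 + 37548*k^3*v^4 - 3179*k^3*v^3 + 65856*k^2*v^6 - 77616*k^2*v^5 + 12516*k^2*v^4 + 65856*k*v^6 - 25872*k*v^5 + 21952*v^6))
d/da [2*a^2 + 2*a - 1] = 4*a + 2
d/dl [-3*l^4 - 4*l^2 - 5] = -12*l^3 - 8*l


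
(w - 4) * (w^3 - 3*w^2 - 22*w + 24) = w^4 - 7*w^3 - 10*w^2 + 112*w - 96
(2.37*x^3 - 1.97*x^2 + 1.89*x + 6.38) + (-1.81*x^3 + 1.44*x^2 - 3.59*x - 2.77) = 0.56*x^3 - 0.53*x^2 - 1.7*x + 3.61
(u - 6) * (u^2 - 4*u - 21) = u^3 - 10*u^2 + 3*u + 126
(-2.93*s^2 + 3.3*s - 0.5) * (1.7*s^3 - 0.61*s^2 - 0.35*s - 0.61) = -4.981*s^5 + 7.3973*s^4 - 1.8375*s^3 + 0.9373*s^2 - 1.838*s + 0.305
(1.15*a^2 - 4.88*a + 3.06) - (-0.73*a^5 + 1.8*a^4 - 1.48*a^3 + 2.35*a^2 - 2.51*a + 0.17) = 0.73*a^5 - 1.8*a^4 + 1.48*a^3 - 1.2*a^2 - 2.37*a + 2.89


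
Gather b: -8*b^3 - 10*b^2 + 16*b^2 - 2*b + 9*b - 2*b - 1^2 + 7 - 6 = -8*b^3 + 6*b^2 + 5*b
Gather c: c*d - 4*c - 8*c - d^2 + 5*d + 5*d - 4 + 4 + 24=c*(d - 12) - d^2 + 10*d + 24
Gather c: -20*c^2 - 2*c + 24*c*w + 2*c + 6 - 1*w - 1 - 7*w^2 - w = -20*c^2 + 24*c*w - 7*w^2 - 2*w + 5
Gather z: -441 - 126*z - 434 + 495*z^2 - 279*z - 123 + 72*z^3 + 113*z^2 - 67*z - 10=72*z^3 + 608*z^2 - 472*z - 1008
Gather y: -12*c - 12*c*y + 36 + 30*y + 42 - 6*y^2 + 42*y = -12*c - 6*y^2 + y*(72 - 12*c) + 78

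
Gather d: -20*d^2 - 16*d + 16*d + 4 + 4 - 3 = 5 - 20*d^2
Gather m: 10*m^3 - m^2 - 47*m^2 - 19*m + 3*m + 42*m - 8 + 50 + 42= 10*m^3 - 48*m^2 + 26*m + 84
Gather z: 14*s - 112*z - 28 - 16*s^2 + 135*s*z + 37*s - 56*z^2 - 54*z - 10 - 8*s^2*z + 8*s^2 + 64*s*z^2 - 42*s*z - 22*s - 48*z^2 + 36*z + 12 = -8*s^2 + 29*s + z^2*(64*s - 104) + z*(-8*s^2 + 93*s - 130) - 26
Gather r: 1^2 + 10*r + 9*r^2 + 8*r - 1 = 9*r^2 + 18*r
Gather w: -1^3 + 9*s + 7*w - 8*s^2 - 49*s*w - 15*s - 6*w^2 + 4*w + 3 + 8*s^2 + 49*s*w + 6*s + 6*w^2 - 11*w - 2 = 0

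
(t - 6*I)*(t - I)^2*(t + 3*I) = t^4 - 5*I*t^3 + 11*t^2 - 33*I*t - 18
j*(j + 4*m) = j^2 + 4*j*m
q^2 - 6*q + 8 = (q - 4)*(q - 2)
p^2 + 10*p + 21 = (p + 3)*(p + 7)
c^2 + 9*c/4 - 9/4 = (c - 3/4)*(c + 3)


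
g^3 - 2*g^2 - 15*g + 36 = (g - 3)^2*(g + 4)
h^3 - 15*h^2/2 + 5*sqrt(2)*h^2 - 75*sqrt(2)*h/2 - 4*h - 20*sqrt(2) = (h - 8)*(h + 1/2)*(h + 5*sqrt(2))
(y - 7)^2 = y^2 - 14*y + 49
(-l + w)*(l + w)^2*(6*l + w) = -6*l^4 - 7*l^3*w + 5*l^2*w^2 + 7*l*w^3 + w^4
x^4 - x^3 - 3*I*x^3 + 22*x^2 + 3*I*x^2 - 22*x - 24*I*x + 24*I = (x - 6*I)*(x + 4*I)*(-I*x + I)*(I*x + 1)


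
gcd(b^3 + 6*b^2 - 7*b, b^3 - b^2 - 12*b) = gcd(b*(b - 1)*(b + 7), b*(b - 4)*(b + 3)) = b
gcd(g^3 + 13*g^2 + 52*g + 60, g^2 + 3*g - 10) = g + 5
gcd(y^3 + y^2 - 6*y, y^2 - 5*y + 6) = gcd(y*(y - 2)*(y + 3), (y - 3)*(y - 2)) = y - 2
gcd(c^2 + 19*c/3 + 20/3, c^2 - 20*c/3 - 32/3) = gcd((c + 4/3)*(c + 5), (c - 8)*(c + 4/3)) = c + 4/3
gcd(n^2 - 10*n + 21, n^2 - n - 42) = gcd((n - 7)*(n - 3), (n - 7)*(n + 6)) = n - 7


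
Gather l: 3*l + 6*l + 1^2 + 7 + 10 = 9*l + 18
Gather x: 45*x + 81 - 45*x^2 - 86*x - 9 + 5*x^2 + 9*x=-40*x^2 - 32*x + 72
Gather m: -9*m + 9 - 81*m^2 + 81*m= -81*m^2 + 72*m + 9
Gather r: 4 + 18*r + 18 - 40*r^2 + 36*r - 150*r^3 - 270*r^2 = -150*r^3 - 310*r^2 + 54*r + 22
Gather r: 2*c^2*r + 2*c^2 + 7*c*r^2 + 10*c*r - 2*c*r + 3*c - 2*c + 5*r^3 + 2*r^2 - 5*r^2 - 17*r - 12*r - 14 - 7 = 2*c^2 + c + 5*r^3 + r^2*(7*c - 3) + r*(2*c^2 + 8*c - 29) - 21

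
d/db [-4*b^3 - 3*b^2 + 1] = 6*b*(-2*b - 1)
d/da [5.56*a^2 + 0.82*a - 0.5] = 11.12*a + 0.82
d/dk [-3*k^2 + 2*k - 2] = 2 - 6*k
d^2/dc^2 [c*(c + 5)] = 2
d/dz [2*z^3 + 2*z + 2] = 6*z^2 + 2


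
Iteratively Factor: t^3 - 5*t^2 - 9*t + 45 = (t + 3)*(t^2 - 8*t + 15) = (t - 5)*(t + 3)*(t - 3)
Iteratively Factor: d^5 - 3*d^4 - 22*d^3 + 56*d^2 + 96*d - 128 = (d + 2)*(d^4 - 5*d^3 - 12*d^2 + 80*d - 64) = (d - 4)*(d + 2)*(d^3 - d^2 - 16*d + 16) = (d - 4)^2*(d + 2)*(d^2 + 3*d - 4) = (d - 4)^2*(d + 2)*(d + 4)*(d - 1)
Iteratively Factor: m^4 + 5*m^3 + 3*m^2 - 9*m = (m + 3)*(m^3 + 2*m^2 - 3*m) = (m + 3)^2*(m^2 - m) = (m - 1)*(m + 3)^2*(m)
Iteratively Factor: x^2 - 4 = (x + 2)*(x - 2)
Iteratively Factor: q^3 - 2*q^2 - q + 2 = (q + 1)*(q^2 - 3*q + 2) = (q - 1)*(q + 1)*(q - 2)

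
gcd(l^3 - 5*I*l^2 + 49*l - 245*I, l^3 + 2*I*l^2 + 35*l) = l^2 + 2*I*l + 35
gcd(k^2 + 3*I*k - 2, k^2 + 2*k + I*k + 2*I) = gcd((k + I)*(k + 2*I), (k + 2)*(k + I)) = k + I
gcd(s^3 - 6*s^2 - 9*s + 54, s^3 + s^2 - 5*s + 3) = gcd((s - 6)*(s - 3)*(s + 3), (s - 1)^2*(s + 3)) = s + 3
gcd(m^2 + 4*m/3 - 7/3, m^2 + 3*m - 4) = m - 1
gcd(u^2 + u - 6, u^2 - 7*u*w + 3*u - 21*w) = u + 3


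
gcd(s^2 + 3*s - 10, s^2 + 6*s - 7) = 1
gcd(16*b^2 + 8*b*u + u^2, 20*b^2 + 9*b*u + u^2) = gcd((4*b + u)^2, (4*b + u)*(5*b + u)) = 4*b + u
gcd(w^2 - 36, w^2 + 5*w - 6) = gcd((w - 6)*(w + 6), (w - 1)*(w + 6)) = w + 6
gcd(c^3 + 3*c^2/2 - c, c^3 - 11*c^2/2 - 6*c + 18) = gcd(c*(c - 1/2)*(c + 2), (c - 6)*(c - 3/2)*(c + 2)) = c + 2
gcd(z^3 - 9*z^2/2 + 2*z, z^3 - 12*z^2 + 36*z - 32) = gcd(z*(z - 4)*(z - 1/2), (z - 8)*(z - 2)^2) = 1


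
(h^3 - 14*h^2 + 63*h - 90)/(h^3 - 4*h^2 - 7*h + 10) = (h^2 - 9*h + 18)/(h^2 + h - 2)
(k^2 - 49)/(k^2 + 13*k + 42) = (k - 7)/(k + 6)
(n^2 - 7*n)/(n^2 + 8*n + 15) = n*(n - 7)/(n^2 + 8*n + 15)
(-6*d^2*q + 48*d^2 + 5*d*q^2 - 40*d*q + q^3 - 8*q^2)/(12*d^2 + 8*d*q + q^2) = (-d*q + 8*d + q^2 - 8*q)/(2*d + q)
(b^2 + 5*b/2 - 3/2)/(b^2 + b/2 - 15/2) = (2*b - 1)/(2*b - 5)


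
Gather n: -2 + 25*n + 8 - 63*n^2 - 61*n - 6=-63*n^2 - 36*n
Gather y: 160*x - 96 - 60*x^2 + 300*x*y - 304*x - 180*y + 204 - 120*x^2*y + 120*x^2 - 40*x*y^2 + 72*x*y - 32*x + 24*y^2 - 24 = 60*x^2 - 176*x + y^2*(24 - 40*x) + y*(-120*x^2 + 372*x - 180) + 84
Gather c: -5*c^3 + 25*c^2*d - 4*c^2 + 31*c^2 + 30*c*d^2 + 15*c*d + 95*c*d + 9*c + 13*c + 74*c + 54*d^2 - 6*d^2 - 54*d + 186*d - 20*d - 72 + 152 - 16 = -5*c^3 + c^2*(25*d + 27) + c*(30*d^2 + 110*d + 96) + 48*d^2 + 112*d + 64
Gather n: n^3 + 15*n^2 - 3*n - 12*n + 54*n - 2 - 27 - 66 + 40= n^3 + 15*n^2 + 39*n - 55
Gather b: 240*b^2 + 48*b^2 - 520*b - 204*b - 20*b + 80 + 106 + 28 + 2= 288*b^2 - 744*b + 216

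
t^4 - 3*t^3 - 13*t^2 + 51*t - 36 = (t - 3)^2*(t - 1)*(t + 4)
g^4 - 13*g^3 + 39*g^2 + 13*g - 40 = (g - 8)*(g - 5)*(g - 1)*(g + 1)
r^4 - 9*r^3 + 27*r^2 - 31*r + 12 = (r - 4)*(r - 3)*(r - 1)^2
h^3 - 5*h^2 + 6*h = h*(h - 3)*(h - 2)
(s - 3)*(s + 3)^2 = s^3 + 3*s^2 - 9*s - 27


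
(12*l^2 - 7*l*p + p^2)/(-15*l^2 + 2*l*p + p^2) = (-4*l + p)/(5*l + p)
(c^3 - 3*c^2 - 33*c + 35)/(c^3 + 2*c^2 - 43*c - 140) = (c - 1)/(c + 4)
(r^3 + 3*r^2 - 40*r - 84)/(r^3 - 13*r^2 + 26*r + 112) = (r^2 + r - 42)/(r^2 - 15*r + 56)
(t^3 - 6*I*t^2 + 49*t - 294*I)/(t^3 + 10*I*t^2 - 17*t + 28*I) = (t^2 - 13*I*t - 42)/(t^2 + 3*I*t + 4)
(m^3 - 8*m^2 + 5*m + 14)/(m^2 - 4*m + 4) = (m^2 - 6*m - 7)/(m - 2)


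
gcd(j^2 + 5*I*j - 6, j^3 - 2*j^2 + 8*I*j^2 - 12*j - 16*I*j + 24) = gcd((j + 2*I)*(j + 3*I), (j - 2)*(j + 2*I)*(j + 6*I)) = j + 2*I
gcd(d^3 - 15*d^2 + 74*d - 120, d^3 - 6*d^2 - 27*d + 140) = d - 4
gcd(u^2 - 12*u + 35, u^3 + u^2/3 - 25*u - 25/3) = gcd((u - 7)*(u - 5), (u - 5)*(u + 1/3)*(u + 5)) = u - 5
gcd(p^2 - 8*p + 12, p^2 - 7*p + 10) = p - 2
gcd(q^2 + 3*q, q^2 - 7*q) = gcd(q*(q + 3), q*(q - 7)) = q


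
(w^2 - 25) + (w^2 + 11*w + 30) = 2*w^2 + 11*w + 5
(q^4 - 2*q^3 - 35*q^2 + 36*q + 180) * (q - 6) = q^5 - 8*q^4 - 23*q^3 + 246*q^2 - 36*q - 1080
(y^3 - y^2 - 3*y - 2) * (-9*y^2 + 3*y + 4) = -9*y^5 + 12*y^4 + 28*y^3 + 5*y^2 - 18*y - 8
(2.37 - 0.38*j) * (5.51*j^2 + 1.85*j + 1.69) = -2.0938*j^3 + 12.3557*j^2 + 3.7423*j + 4.0053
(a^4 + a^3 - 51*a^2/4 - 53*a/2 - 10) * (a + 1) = a^5 + 2*a^4 - 47*a^3/4 - 157*a^2/4 - 73*a/2 - 10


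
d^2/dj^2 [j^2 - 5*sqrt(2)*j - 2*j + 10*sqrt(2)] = 2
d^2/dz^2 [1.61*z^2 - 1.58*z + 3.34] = 3.22000000000000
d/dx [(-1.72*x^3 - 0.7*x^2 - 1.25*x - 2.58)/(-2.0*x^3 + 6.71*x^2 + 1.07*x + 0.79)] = (-12.9412*x^4 - 8.6808*x^3 - 11.9179*x^2 + 33.5176*x + 1.7731)/(4.0*x^6 - 26.84*x^5 + 40.7441*x^4 + 11.1994*x^3 + 11.7467*x^2 + 1.6906*x + 0.6241)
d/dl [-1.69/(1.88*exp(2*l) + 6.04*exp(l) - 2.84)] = (6.3544*exp(l) + 10.2076)*exp(l)/(1.88*exp(2*l) + 6.04*exp(l) - 2.84)^2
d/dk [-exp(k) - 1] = -exp(k)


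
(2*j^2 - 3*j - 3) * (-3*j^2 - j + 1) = -6*j^4 + 7*j^3 + 14*j^2 - 3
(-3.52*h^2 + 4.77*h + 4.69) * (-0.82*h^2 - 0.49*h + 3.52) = 2.8864*h^4 - 2.1866*h^3 - 18.5735*h^2 + 14.4923*h + 16.5088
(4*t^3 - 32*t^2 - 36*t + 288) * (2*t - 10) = 8*t^4 - 104*t^3 + 248*t^2 + 936*t - 2880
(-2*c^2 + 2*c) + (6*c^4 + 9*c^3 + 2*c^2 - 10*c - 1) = 6*c^4 + 9*c^3 - 8*c - 1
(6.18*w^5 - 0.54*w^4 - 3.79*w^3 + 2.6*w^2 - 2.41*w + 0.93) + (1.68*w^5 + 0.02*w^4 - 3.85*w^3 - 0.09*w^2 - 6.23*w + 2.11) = 7.86*w^5 - 0.52*w^4 - 7.64*w^3 + 2.51*w^2 - 8.64*w + 3.04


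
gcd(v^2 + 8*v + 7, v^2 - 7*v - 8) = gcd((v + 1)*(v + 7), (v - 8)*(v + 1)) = v + 1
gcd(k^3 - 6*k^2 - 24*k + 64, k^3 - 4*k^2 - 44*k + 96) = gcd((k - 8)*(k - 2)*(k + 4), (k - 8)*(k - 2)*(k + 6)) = k^2 - 10*k + 16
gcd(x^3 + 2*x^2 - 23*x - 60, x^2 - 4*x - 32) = x + 4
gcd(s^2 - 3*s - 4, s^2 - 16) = s - 4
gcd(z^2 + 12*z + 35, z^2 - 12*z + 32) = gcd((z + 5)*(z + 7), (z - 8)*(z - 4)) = 1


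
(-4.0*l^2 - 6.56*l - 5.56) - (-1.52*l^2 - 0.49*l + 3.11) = -2.48*l^2 - 6.07*l - 8.67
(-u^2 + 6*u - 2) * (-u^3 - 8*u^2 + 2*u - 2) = u^5 + 2*u^4 - 48*u^3 + 30*u^2 - 16*u + 4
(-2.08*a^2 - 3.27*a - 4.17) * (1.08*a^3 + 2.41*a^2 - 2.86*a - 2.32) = -2.2464*a^5 - 8.5444*a^4 - 6.4355*a^3 + 4.1281*a^2 + 19.5126*a + 9.6744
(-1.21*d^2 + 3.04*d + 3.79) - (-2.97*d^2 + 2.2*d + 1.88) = 1.76*d^2 + 0.84*d + 1.91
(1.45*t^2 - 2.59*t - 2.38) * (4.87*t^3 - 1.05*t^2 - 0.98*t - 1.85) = 7.0615*t^5 - 14.1358*t^4 - 10.2921*t^3 + 2.3547*t^2 + 7.1239*t + 4.403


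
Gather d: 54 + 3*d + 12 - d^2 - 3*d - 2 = 64 - d^2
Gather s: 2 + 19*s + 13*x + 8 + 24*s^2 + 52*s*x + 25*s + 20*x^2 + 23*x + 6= 24*s^2 + s*(52*x + 44) + 20*x^2 + 36*x + 16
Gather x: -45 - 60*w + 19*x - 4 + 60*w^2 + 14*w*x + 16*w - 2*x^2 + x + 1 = 60*w^2 - 44*w - 2*x^2 + x*(14*w + 20) - 48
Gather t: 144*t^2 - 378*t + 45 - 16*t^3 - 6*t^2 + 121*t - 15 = -16*t^3 + 138*t^2 - 257*t + 30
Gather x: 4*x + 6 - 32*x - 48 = -28*x - 42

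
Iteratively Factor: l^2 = (l)*(l)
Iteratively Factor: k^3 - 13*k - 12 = (k + 1)*(k^2 - k - 12) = (k - 4)*(k + 1)*(k + 3)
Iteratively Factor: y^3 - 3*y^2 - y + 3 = (y - 3)*(y^2 - 1) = (y - 3)*(y + 1)*(y - 1)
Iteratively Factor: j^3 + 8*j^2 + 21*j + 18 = (j + 2)*(j^2 + 6*j + 9) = (j + 2)*(j + 3)*(j + 3)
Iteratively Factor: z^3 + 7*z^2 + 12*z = (z + 4)*(z^2 + 3*z) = z*(z + 4)*(z + 3)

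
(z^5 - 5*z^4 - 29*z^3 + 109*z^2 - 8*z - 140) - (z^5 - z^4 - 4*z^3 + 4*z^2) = -4*z^4 - 25*z^3 + 105*z^2 - 8*z - 140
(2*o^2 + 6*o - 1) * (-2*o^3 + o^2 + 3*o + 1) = -4*o^5 - 10*o^4 + 14*o^3 + 19*o^2 + 3*o - 1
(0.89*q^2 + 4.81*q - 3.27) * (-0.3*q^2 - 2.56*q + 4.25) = -0.267*q^4 - 3.7214*q^3 - 7.5501*q^2 + 28.8137*q - 13.8975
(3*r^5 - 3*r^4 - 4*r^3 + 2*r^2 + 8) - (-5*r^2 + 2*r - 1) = 3*r^5 - 3*r^4 - 4*r^3 + 7*r^2 - 2*r + 9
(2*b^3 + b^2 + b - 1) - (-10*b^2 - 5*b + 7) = 2*b^3 + 11*b^2 + 6*b - 8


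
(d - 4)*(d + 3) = d^2 - d - 12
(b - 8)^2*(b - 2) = b^3 - 18*b^2 + 96*b - 128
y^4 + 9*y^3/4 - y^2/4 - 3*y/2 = y*(y - 3/4)*(y + 1)*(y + 2)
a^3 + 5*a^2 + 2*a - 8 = (a - 1)*(a + 2)*(a + 4)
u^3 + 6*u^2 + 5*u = u*(u + 1)*(u + 5)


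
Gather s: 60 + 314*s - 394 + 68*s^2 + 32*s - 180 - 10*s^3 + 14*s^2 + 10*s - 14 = -10*s^3 + 82*s^2 + 356*s - 528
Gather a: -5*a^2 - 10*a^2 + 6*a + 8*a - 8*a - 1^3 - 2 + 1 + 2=-15*a^2 + 6*a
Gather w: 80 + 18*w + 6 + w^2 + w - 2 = w^2 + 19*w + 84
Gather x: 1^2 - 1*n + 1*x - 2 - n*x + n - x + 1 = -n*x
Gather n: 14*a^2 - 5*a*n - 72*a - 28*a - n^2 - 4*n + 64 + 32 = 14*a^2 - 100*a - n^2 + n*(-5*a - 4) + 96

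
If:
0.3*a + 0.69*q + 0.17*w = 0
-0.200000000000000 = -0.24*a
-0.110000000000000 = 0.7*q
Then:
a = 0.83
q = -0.16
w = -0.83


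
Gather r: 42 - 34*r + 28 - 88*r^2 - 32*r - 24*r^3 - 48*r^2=-24*r^3 - 136*r^2 - 66*r + 70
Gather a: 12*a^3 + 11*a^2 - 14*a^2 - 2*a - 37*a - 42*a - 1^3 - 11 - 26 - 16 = 12*a^3 - 3*a^2 - 81*a - 54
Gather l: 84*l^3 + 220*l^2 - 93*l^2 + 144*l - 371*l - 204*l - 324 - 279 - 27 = 84*l^3 + 127*l^2 - 431*l - 630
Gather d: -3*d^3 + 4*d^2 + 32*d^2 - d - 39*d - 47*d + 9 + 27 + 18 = -3*d^3 + 36*d^2 - 87*d + 54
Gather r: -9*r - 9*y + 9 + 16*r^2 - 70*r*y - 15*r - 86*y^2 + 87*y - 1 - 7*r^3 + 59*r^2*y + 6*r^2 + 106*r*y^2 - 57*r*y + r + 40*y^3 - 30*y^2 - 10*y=-7*r^3 + r^2*(59*y + 22) + r*(106*y^2 - 127*y - 23) + 40*y^3 - 116*y^2 + 68*y + 8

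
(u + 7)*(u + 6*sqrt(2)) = u^2 + 7*u + 6*sqrt(2)*u + 42*sqrt(2)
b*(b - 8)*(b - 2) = b^3 - 10*b^2 + 16*b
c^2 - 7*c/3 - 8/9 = (c - 8/3)*(c + 1/3)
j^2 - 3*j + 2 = (j - 2)*(j - 1)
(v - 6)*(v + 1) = v^2 - 5*v - 6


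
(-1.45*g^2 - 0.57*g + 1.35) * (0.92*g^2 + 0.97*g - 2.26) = -1.334*g^4 - 1.9309*g^3 + 3.9661*g^2 + 2.5977*g - 3.051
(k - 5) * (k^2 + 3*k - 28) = k^3 - 2*k^2 - 43*k + 140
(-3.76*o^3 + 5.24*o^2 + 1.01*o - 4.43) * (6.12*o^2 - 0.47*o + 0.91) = -23.0112*o^5 + 33.836*o^4 + 0.296800000000001*o^3 - 22.8179*o^2 + 3.0012*o - 4.0313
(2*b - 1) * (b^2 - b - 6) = 2*b^3 - 3*b^2 - 11*b + 6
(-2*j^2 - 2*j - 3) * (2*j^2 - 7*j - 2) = -4*j^4 + 10*j^3 + 12*j^2 + 25*j + 6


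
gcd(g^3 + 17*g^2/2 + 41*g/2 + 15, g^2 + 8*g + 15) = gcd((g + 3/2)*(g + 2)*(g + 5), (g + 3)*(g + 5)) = g + 5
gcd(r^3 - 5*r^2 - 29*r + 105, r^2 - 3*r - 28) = r - 7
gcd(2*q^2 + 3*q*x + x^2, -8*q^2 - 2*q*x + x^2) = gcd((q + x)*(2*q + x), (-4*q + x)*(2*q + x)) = 2*q + x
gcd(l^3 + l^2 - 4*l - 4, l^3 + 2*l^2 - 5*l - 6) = l^2 - l - 2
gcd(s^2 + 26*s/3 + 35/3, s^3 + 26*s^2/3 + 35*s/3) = s^2 + 26*s/3 + 35/3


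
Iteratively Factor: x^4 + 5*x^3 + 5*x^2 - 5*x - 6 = (x + 3)*(x^3 + 2*x^2 - x - 2) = (x + 1)*(x + 3)*(x^2 + x - 2) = (x - 1)*(x + 1)*(x + 3)*(x + 2)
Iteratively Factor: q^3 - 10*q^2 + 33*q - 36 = (q - 3)*(q^2 - 7*q + 12) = (q - 3)^2*(q - 4)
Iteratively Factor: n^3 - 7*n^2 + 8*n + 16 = (n + 1)*(n^2 - 8*n + 16) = (n - 4)*(n + 1)*(n - 4)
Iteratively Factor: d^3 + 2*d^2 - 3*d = (d - 1)*(d^2 + 3*d) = d*(d - 1)*(d + 3)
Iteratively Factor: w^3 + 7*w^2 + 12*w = (w + 4)*(w^2 + 3*w) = w*(w + 4)*(w + 3)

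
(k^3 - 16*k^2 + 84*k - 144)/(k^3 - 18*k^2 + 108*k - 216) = (k - 4)/(k - 6)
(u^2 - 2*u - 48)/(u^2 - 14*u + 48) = (u + 6)/(u - 6)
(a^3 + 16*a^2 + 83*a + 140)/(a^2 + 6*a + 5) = (a^2 + 11*a + 28)/(a + 1)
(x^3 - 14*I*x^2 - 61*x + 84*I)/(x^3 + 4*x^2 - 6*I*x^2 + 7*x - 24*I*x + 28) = (x^2 - 7*I*x - 12)/(x^2 + x*(4 + I) + 4*I)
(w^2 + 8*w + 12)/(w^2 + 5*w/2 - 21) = 2*(w + 2)/(2*w - 7)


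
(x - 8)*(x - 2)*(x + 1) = x^3 - 9*x^2 + 6*x + 16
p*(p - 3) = p^2 - 3*p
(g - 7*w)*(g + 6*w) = g^2 - g*w - 42*w^2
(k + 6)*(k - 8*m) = k^2 - 8*k*m + 6*k - 48*m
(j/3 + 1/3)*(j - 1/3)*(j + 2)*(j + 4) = j^4/3 + 20*j^3/9 + 35*j^2/9 + 10*j/9 - 8/9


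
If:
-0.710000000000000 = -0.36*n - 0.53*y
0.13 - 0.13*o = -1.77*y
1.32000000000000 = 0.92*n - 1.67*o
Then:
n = 2.04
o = 0.34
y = -0.05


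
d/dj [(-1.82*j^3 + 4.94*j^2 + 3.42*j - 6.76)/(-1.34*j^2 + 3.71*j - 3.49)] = (2.4388*j^4 - 13.5044*j^3 + 41.9656*j^2 - 52.598*j + 13.1438)/(1.7956*j^4 - 9.9428*j^3 + 23.1173*j^2 - 25.8958*j + 12.1801)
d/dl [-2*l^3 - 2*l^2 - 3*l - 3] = -6*l^2 - 4*l - 3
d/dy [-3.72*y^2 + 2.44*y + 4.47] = 2.44 - 7.44*y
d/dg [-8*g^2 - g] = -16*g - 1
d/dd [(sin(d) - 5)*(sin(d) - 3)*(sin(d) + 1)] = (3*sin(d)^2 - 14*sin(d) + 7)*cos(d)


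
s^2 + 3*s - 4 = (s - 1)*(s + 4)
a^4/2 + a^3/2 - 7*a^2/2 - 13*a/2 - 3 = (a/2 + 1/2)*(a - 3)*(a + 1)*(a + 2)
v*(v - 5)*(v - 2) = v^3 - 7*v^2 + 10*v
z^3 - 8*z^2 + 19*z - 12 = (z - 4)*(z - 3)*(z - 1)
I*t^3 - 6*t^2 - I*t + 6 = (t - 1)*(t + 6*I)*(I*t + I)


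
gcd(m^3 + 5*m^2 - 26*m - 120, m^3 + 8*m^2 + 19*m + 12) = m + 4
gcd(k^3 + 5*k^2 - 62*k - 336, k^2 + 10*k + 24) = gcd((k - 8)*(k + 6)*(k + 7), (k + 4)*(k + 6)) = k + 6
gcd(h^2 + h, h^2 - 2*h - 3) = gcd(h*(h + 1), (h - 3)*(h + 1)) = h + 1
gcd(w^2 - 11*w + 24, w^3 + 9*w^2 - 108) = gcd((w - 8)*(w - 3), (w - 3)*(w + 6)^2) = w - 3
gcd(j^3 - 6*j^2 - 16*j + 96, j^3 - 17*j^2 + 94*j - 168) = j^2 - 10*j + 24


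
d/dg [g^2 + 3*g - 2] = 2*g + 3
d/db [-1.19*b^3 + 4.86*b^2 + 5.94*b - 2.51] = -3.57*b^2 + 9.72*b + 5.94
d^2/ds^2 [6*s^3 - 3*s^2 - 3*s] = 36*s - 6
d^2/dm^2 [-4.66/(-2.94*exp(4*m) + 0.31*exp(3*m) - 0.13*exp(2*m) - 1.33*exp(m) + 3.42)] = ((-219.2064*exp(3*m) + 13.0014*exp(2*m) - 2.4232*exp(m) - 6.1978)*(2.94*exp(4*m) - 0.31*exp(3*m) + 0.13*exp(2*m) + 1.33*exp(m) - 3.42) + 4.66*(11.76*exp(3*m) - 0.93*exp(2*m) + 0.26*exp(m) + 1.33)*(23.52*exp(3*m) - 1.86*exp(2*m) + 0.52*exp(m) + 2.66)*exp(m))*exp(m)/(2.94*exp(4*m) - 0.31*exp(3*m) + 0.13*exp(2*m) + 1.33*exp(m) - 3.42)^3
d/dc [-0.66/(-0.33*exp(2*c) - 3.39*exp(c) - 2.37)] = (-0.4356*exp(c) - 2.2374)*exp(c)/(0.33*exp(2*c) + 3.39*exp(c) + 2.37)^2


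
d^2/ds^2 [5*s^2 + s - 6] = 10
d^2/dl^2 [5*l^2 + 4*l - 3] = 10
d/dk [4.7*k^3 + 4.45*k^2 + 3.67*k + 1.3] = 14.1*k^2 + 8.9*k + 3.67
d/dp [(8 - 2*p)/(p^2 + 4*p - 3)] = 2*(-p^2 - 4*p + 2*(p - 4)*(p + 2) + 3)/(p^2 + 4*p - 3)^2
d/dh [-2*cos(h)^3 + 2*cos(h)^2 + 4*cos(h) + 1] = 2*(3*cos(h)^2 - 2*cos(h) - 2)*sin(h)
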